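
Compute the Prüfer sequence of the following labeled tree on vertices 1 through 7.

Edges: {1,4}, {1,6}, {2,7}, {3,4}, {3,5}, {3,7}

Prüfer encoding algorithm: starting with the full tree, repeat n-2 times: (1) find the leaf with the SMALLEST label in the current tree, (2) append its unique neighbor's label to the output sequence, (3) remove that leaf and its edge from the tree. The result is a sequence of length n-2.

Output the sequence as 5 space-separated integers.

Step 1: leaves = {2,5,6}. Remove smallest leaf 2, emit neighbor 7.
Step 2: leaves = {5,6,7}. Remove smallest leaf 5, emit neighbor 3.
Step 3: leaves = {6,7}. Remove smallest leaf 6, emit neighbor 1.
Step 4: leaves = {1,7}. Remove smallest leaf 1, emit neighbor 4.
Step 5: leaves = {4,7}. Remove smallest leaf 4, emit neighbor 3.
Done: 2 vertices remain (3, 7). Sequence = [7 3 1 4 3]

Answer: 7 3 1 4 3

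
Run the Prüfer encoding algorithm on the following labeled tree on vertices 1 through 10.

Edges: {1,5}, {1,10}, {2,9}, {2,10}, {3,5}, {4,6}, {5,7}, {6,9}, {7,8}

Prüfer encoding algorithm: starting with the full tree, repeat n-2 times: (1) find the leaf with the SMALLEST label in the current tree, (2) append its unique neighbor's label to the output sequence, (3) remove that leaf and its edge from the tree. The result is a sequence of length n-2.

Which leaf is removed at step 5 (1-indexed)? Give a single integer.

Answer: 7

Derivation:
Step 1: current leaves = {3,4,8}. Remove leaf 3 (neighbor: 5).
Step 2: current leaves = {4,8}. Remove leaf 4 (neighbor: 6).
Step 3: current leaves = {6,8}. Remove leaf 6 (neighbor: 9).
Step 4: current leaves = {8,9}. Remove leaf 8 (neighbor: 7).
Step 5: current leaves = {7,9}. Remove leaf 7 (neighbor: 5).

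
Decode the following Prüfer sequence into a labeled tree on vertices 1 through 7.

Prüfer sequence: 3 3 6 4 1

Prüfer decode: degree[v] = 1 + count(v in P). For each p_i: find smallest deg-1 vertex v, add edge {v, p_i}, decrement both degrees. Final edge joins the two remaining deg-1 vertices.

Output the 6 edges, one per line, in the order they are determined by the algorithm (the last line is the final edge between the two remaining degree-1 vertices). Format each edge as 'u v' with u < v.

Answer: 2 3
3 5
3 6
4 6
1 4
1 7

Derivation:
Initial degrees: {1:2, 2:1, 3:3, 4:2, 5:1, 6:2, 7:1}
Step 1: smallest deg-1 vertex = 2, p_1 = 3. Add edge {2,3}. Now deg[2]=0, deg[3]=2.
Step 2: smallest deg-1 vertex = 5, p_2 = 3. Add edge {3,5}. Now deg[5]=0, deg[3]=1.
Step 3: smallest deg-1 vertex = 3, p_3 = 6. Add edge {3,6}. Now deg[3]=0, deg[6]=1.
Step 4: smallest deg-1 vertex = 6, p_4 = 4. Add edge {4,6}. Now deg[6]=0, deg[4]=1.
Step 5: smallest deg-1 vertex = 4, p_5 = 1. Add edge {1,4}. Now deg[4]=0, deg[1]=1.
Final: two remaining deg-1 vertices are 1, 7. Add edge {1,7}.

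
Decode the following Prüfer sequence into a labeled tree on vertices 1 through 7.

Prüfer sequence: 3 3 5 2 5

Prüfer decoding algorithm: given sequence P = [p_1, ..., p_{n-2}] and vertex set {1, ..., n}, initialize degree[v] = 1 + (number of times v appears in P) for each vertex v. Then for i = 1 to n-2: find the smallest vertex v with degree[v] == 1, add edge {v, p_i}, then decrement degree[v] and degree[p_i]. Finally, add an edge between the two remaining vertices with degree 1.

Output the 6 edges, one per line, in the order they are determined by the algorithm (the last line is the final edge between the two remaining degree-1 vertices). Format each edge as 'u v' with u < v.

Answer: 1 3
3 4
3 5
2 6
2 5
5 7

Derivation:
Initial degrees: {1:1, 2:2, 3:3, 4:1, 5:3, 6:1, 7:1}
Step 1: smallest deg-1 vertex = 1, p_1 = 3. Add edge {1,3}. Now deg[1]=0, deg[3]=2.
Step 2: smallest deg-1 vertex = 4, p_2 = 3. Add edge {3,4}. Now deg[4]=0, deg[3]=1.
Step 3: smallest deg-1 vertex = 3, p_3 = 5. Add edge {3,5}. Now deg[3]=0, deg[5]=2.
Step 4: smallest deg-1 vertex = 6, p_4 = 2. Add edge {2,6}. Now deg[6]=0, deg[2]=1.
Step 5: smallest deg-1 vertex = 2, p_5 = 5. Add edge {2,5}. Now deg[2]=0, deg[5]=1.
Final: two remaining deg-1 vertices are 5, 7. Add edge {5,7}.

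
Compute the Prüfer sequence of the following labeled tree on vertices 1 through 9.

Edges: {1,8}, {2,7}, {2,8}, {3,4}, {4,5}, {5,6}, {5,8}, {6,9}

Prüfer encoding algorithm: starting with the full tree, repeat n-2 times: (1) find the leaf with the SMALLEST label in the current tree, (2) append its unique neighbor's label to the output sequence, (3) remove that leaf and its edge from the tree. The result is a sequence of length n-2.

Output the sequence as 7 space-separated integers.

Step 1: leaves = {1,3,7,9}. Remove smallest leaf 1, emit neighbor 8.
Step 2: leaves = {3,7,9}. Remove smallest leaf 3, emit neighbor 4.
Step 3: leaves = {4,7,9}. Remove smallest leaf 4, emit neighbor 5.
Step 4: leaves = {7,9}. Remove smallest leaf 7, emit neighbor 2.
Step 5: leaves = {2,9}. Remove smallest leaf 2, emit neighbor 8.
Step 6: leaves = {8,9}. Remove smallest leaf 8, emit neighbor 5.
Step 7: leaves = {5,9}. Remove smallest leaf 5, emit neighbor 6.
Done: 2 vertices remain (6, 9). Sequence = [8 4 5 2 8 5 6]

Answer: 8 4 5 2 8 5 6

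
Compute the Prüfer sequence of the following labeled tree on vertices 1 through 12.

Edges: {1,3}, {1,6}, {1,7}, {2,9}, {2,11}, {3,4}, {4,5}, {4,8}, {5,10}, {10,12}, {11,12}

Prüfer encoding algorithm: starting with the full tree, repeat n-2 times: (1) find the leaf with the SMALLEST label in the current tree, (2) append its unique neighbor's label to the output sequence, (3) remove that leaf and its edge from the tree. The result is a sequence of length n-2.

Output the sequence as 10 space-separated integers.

Step 1: leaves = {6,7,8,9}. Remove smallest leaf 6, emit neighbor 1.
Step 2: leaves = {7,8,9}. Remove smallest leaf 7, emit neighbor 1.
Step 3: leaves = {1,8,9}. Remove smallest leaf 1, emit neighbor 3.
Step 4: leaves = {3,8,9}. Remove smallest leaf 3, emit neighbor 4.
Step 5: leaves = {8,9}. Remove smallest leaf 8, emit neighbor 4.
Step 6: leaves = {4,9}. Remove smallest leaf 4, emit neighbor 5.
Step 7: leaves = {5,9}. Remove smallest leaf 5, emit neighbor 10.
Step 8: leaves = {9,10}. Remove smallest leaf 9, emit neighbor 2.
Step 9: leaves = {2,10}. Remove smallest leaf 2, emit neighbor 11.
Step 10: leaves = {10,11}. Remove smallest leaf 10, emit neighbor 12.
Done: 2 vertices remain (11, 12). Sequence = [1 1 3 4 4 5 10 2 11 12]

Answer: 1 1 3 4 4 5 10 2 11 12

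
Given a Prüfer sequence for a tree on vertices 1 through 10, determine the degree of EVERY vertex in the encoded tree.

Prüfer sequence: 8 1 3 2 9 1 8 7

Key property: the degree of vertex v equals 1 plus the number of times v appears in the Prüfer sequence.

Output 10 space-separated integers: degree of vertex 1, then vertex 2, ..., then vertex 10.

Answer: 3 2 2 1 1 1 2 3 2 1

Derivation:
p_1 = 8: count[8] becomes 1
p_2 = 1: count[1] becomes 1
p_3 = 3: count[3] becomes 1
p_4 = 2: count[2] becomes 1
p_5 = 9: count[9] becomes 1
p_6 = 1: count[1] becomes 2
p_7 = 8: count[8] becomes 2
p_8 = 7: count[7] becomes 1
Degrees (1 + count): deg[1]=1+2=3, deg[2]=1+1=2, deg[3]=1+1=2, deg[4]=1+0=1, deg[5]=1+0=1, deg[6]=1+0=1, deg[7]=1+1=2, deg[8]=1+2=3, deg[9]=1+1=2, deg[10]=1+0=1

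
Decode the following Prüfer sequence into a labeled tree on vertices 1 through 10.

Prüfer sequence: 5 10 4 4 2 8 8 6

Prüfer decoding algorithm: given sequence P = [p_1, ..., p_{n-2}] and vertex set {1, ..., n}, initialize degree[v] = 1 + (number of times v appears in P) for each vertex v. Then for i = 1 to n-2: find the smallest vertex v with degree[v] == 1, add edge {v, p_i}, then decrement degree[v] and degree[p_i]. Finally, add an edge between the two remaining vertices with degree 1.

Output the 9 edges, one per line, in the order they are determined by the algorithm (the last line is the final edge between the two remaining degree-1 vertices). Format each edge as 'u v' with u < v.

Initial degrees: {1:1, 2:2, 3:1, 4:3, 5:2, 6:2, 7:1, 8:3, 9:1, 10:2}
Step 1: smallest deg-1 vertex = 1, p_1 = 5. Add edge {1,5}. Now deg[1]=0, deg[5]=1.
Step 2: smallest deg-1 vertex = 3, p_2 = 10. Add edge {3,10}. Now deg[3]=0, deg[10]=1.
Step 3: smallest deg-1 vertex = 5, p_3 = 4. Add edge {4,5}. Now deg[5]=0, deg[4]=2.
Step 4: smallest deg-1 vertex = 7, p_4 = 4. Add edge {4,7}. Now deg[7]=0, deg[4]=1.
Step 5: smallest deg-1 vertex = 4, p_5 = 2. Add edge {2,4}. Now deg[4]=0, deg[2]=1.
Step 6: smallest deg-1 vertex = 2, p_6 = 8. Add edge {2,8}. Now deg[2]=0, deg[8]=2.
Step 7: smallest deg-1 vertex = 9, p_7 = 8. Add edge {8,9}. Now deg[9]=0, deg[8]=1.
Step 8: smallest deg-1 vertex = 8, p_8 = 6. Add edge {6,8}. Now deg[8]=0, deg[6]=1.
Final: two remaining deg-1 vertices are 6, 10. Add edge {6,10}.

Answer: 1 5
3 10
4 5
4 7
2 4
2 8
8 9
6 8
6 10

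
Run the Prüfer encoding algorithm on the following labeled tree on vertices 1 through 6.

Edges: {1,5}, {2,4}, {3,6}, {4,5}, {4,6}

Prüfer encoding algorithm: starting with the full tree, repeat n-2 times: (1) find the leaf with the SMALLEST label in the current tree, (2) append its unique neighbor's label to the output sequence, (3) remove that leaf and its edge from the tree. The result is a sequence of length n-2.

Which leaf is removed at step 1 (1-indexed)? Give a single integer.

Answer: 1

Derivation:
Step 1: current leaves = {1,2,3}. Remove leaf 1 (neighbor: 5).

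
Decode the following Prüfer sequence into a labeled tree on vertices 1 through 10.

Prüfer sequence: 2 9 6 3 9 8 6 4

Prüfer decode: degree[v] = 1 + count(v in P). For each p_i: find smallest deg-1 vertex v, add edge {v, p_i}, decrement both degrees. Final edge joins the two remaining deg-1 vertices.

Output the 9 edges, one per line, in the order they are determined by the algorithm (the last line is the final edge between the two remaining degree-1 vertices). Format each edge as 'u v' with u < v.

Initial degrees: {1:1, 2:2, 3:2, 4:2, 5:1, 6:3, 7:1, 8:2, 9:3, 10:1}
Step 1: smallest deg-1 vertex = 1, p_1 = 2. Add edge {1,2}. Now deg[1]=0, deg[2]=1.
Step 2: smallest deg-1 vertex = 2, p_2 = 9. Add edge {2,9}. Now deg[2]=0, deg[9]=2.
Step 3: smallest deg-1 vertex = 5, p_3 = 6. Add edge {5,6}. Now deg[5]=0, deg[6]=2.
Step 4: smallest deg-1 vertex = 7, p_4 = 3. Add edge {3,7}. Now deg[7]=0, deg[3]=1.
Step 5: smallest deg-1 vertex = 3, p_5 = 9. Add edge {3,9}. Now deg[3]=0, deg[9]=1.
Step 6: smallest deg-1 vertex = 9, p_6 = 8. Add edge {8,9}. Now deg[9]=0, deg[8]=1.
Step 7: smallest deg-1 vertex = 8, p_7 = 6. Add edge {6,8}. Now deg[8]=0, deg[6]=1.
Step 8: smallest deg-1 vertex = 6, p_8 = 4. Add edge {4,6}. Now deg[6]=0, deg[4]=1.
Final: two remaining deg-1 vertices are 4, 10. Add edge {4,10}.

Answer: 1 2
2 9
5 6
3 7
3 9
8 9
6 8
4 6
4 10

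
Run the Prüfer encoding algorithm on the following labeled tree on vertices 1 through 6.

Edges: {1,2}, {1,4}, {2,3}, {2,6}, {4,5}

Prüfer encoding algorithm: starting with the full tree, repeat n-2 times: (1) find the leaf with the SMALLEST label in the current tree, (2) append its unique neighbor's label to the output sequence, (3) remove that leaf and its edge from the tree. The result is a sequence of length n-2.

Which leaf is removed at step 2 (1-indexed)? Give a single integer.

Step 1: current leaves = {3,5,6}. Remove leaf 3 (neighbor: 2).
Step 2: current leaves = {5,6}. Remove leaf 5 (neighbor: 4).

Answer: 5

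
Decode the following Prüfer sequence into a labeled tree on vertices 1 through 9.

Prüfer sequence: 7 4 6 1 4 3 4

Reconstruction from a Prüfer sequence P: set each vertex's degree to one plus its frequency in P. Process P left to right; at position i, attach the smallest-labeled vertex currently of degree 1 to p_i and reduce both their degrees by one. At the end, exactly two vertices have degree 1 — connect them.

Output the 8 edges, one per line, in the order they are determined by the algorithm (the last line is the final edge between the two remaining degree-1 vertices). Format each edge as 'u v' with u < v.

Answer: 2 7
4 5
6 7
1 6
1 4
3 8
3 4
4 9

Derivation:
Initial degrees: {1:2, 2:1, 3:2, 4:4, 5:1, 6:2, 7:2, 8:1, 9:1}
Step 1: smallest deg-1 vertex = 2, p_1 = 7. Add edge {2,7}. Now deg[2]=0, deg[7]=1.
Step 2: smallest deg-1 vertex = 5, p_2 = 4. Add edge {4,5}. Now deg[5]=0, deg[4]=3.
Step 3: smallest deg-1 vertex = 7, p_3 = 6. Add edge {6,7}. Now deg[7]=0, deg[6]=1.
Step 4: smallest deg-1 vertex = 6, p_4 = 1. Add edge {1,6}. Now deg[6]=0, deg[1]=1.
Step 5: smallest deg-1 vertex = 1, p_5 = 4. Add edge {1,4}. Now deg[1]=0, deg[4]=2.
Step 6: smallest deg-1 vertex = 8, p_6 = 3. Add edge {3,8}. Now deg[8]=0, deg[3]=1.
Step 7: smallest deg-1 vertex = 3, p_7 = 4. Add edge {3,4}. Now deg[3]=0, deg[4]=1.
Final: two remaining deg-1 vertices are 4, 9. Add edge {4,9}.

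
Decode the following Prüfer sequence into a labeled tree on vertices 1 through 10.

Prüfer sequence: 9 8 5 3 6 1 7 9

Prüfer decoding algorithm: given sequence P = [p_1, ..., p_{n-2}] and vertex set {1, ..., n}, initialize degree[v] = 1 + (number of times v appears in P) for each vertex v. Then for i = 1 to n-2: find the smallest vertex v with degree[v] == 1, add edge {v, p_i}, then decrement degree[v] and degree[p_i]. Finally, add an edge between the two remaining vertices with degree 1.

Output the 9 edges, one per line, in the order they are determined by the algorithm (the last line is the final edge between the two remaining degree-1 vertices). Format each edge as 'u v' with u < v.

Answer: 2 9
4 8
5 8
3 5
3 6
1 6
1 7
7 9
9 10

Derivation:
Initial degrees: {1:2, 2:1, 3:2, 4:1, 5:2, 6:2, 7:2, 8:2, 9:3, 10:1}
Step 1: smallest deg-1 vertex = 2, p_1 = 9. Add edge {2,9}. Now deg[2]=0, deg[9]=2.
Step 2: smallest deg-1 vertex = 4, p_2 = 8. Add edge {4,8}. Now deg[4]=0, deg[8]=1.
Step 3: smallest deg-1 vertex = 8, p_3 = 5. Add edge {5,8}. Now deg[8]=0, deg[5]=1.
Step 4: smallest deg-1 vertex = 5, p_4 = 3. Add edge {3,5}. Now deg[5]=0, deg[3]=1.
Step 5: smallest deg-1 vertex = 3, p_5 = 6. Add edge {3,6}. Now deg[3]=0, deg[6]=1.
Step 6: smallest deg-1 vertex = 6, p_6 = 1. Add edge {1,6}. Now deg[6]=0, deg[1]=1.
Step 7: smallest deg-1 vertex = 1, p_7 = 7. Add edge {1,7}. Now deg[1]=0, deg[7]=1.
Step 8: smallest deg-1 vertex = 7, p_8 = 9. Add edge {7,9}. Now deg[7]=0, deg[9]=1.
Final: two remaining deg-1 vertices are 9, 10. Add edge {9,10}.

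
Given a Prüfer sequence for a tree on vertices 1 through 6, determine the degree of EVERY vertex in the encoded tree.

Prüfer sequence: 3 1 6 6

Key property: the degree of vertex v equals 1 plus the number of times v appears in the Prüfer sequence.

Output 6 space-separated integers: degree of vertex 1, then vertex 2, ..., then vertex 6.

p_1 = 3: count[3] becomes 1
p_2 = 1: count[1] becomes 1
p_3 = 6: count[6] becomes 1
p_4 = 6: count[6] becomes 2
Degrees (1 + count): deg[1]=1+1=2, deg[2]=1+0=1, deg[3]=1+1=2, deg[4]=1+0=1, deg[5]=1+0=1, deg[6]=1+2=3

Answer: 2 1 2 1 1 3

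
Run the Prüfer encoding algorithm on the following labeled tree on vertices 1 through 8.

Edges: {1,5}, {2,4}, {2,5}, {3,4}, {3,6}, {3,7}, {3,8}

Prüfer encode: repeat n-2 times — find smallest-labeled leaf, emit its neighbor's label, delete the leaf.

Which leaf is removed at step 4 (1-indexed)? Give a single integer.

Answer: 4

Derivation:
Step 1: current leaves = {1,6,7,8}. Remove leaf 1 (neighbor: 5).
Step 2: current leaves = {5,6,7,8}. Remove leaf 5 (neighbor: 2).
Step 3: current leaves = {2,6,7,8}. Remove leaf 2 (neighbor: 4).
Step 4: current leaves = {4,6,7,8}. Remove leaf 4 (neighbor: 3).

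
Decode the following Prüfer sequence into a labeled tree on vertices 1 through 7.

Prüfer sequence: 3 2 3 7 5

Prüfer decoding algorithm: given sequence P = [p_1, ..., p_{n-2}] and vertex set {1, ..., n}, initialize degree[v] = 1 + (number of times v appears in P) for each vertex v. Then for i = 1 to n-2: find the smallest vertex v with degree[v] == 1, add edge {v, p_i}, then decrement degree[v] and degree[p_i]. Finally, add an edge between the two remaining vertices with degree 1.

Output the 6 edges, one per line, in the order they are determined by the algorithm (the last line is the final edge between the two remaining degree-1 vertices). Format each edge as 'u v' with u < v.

Initial degrees: {1:1, 2:2, 3:3, 4:1, 5:2, 6:1, 7:2}
Step 1: smallest deg-1 vertex = 1, p_1 = 3. Add edge {1,3}. Now deg[1]=0, deg[3]=2.
Step 2: smallest deg-1 vertex = 4, p_2 = 2. Add edge {2,4}. Now deg[4]=0, deg[2]=1.
Step 3: smallest deg-1 vertex = 2, p_3 = 3. Add edge {2,3}. Now deg[2]=0, deg[3]=1.
Step 4: smallest deg-1 vertex = 3, p_4 = 7. Add edge {3,7}. Now deg[3]=0, deg[7]=1.
Step 5: smallest deg-1 vertex = 6, p_5 = 5. Add edge {5,6}. Now deg[6]=0, deg[5]=1.
Final: two remaining deg-1 vertices are 5, 7. Add edge {5,7}.

Answer: 1 3
2 4
2 3
3 7
5 6
5 7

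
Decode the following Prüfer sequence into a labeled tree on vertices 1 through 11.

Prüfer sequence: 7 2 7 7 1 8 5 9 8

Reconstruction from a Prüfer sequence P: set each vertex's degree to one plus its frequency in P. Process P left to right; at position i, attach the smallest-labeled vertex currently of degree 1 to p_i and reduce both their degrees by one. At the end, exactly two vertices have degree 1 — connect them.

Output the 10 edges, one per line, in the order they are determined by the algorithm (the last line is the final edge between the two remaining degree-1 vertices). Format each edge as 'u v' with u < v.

Initial degrees: {1:2, 2:2, 3:1, 4:1, 5:2, 6:1, 7:4, 8:3, 9:2, 10:1, 11:1}
Step 1: smallest deg-1 vertex = 3, p_1 = 7. Add edge {3,7}. Now deg[3]=0, deg[7]=3.
Step 2: smallest deg-1 vertex = 4, p_2 = 2. Add edge {2,4}. Now deg[4]=0, deg[2]=1.
Step 3: smallest deg-1 vertex = 2, p_3 = 7. Add edge {2,7}. Now deg[2]=0, deg[7]=2.
Step 4: smallest deg-1 vertex = 6, p_4 = 7. Add edge {6,7}. Now deg[6]=0, deg[7]=1.
Step 5: smallest deg-1 vertex = 7, p_5 = 1. Add edge {1,7}. Now deg[7]=0, deg[1]=1.
Step 6: smallest deg-1 vertex = 1, p_6 = 8. Add edge {1,8}. Now deg[1]=0, deg[8]=2.
Step 7: smallest deg-1 vertex = 10, p_7 = 5. Add edge {5,10}. Now deg[10]=0, deg[5]=1.
Step 8: smallest deg-1 vertex = 5, p_8 = 9. Add edge {5,9}. Now deg[5]=0, deg[9]=1.
Step 9: smallest deg-1 vertex = 9, p_9 = 8. Add edge {8,9}. Now deg[9]=0, deg[8]=1.
Final: two remaining deg-1 vertices are 8, 11. Add edge {8,11}.

Answer: 3 7
2 4
2 7
6 7
1 7
1 8
5 10
5 9
8 9
8 11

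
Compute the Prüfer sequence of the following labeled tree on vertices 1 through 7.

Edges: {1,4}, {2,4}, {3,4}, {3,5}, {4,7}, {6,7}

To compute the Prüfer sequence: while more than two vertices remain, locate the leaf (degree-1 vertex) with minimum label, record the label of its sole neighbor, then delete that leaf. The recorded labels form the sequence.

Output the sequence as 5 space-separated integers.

Answer: 4 4 3 4 7

Derivation:
Step 1: leaves = {1,2,5,6}. Remove smallest leaf 1, emit neighbor 4.
Step 2: leaves = {2,5,6}. Remove smallest leaf 2, emit neighbor 4.
Step 3: leaves = {5,6}. Remove smallest leaf 5, emit neighbor 3.
Step 4: leaves = {3,6}. Remove smallest leaf 3, emit neighbor 4.
Step 5: leaves = {4,6}. Remove smallest leaf 4, emit neighbor 7.
Done: 2 vertices remain (6, 7). Sequence = [4 4 3 4 7]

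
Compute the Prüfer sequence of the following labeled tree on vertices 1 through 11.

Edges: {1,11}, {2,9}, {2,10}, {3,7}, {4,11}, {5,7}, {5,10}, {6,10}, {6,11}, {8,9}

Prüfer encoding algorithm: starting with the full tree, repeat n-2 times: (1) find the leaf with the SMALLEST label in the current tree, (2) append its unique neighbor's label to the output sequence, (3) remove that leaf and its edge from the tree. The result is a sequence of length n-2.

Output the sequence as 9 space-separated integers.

Answer: 11 7 11 5 10 9 2 10 6

Derivation:
Step 1: leaves = {1,3,4,8}. Remove smallest leaf 1, emit neighbor 11.
Step 2: leaves = {3,4,8}. Remove smallest leaf 3, emit neighbor 7.
Step 3: leaves = {4,7,8}. Remove smallest leaf 4, emit neighbor 11.
Step 4: leaves = {7,8,11}. Remove smallest leaf 7, emit neighbor 5.
Step 5: leaves = {5,8,11}. Remove smallest leaf 5, emit neighbor 10.
Step 6: leaves = {8,11}. Remove smallest leaf 8, emit neighbor 9.
Step 7: leaves = {9,11}. Remove smallest leaf 9, emit neighbor 2.
Step 8: leaves = {2,11}. Remove smallest leaf 2, emit neighbor 10.
Step 9: leaves = {10,11}. Remove smallest leaf 10, emit neighbor 6.
Done: 2 vertices remain (6, 11). Sequence = [11 7 11 5 10 9 2 10 6]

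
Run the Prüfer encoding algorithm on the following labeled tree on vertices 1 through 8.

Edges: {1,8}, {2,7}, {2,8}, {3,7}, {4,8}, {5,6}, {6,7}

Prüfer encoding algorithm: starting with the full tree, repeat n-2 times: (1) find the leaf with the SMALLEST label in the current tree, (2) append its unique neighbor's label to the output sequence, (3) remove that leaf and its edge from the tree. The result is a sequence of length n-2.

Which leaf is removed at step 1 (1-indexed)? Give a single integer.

Answer: 1

Derivation:
Step 1: current leaves = {1,3,4,5}. Remove leaf 1 (neighbor: 8).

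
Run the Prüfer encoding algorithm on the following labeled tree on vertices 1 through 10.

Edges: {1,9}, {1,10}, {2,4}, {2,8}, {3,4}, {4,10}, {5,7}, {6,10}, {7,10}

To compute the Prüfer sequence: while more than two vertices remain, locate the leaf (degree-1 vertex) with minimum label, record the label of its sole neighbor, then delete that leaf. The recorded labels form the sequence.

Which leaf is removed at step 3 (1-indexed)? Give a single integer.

Step 1: current leaves = {3,5,6,8,9}. Remove leaf 3 (neighbor: 4).
Step 2: current leaves = {5,6,8,9}. Remove leaf 5 (neighbor: 7).
Step 3: current leaves = {6,7,8,9}. Remove leaf 6 (neighbor: 10).

Answer: 6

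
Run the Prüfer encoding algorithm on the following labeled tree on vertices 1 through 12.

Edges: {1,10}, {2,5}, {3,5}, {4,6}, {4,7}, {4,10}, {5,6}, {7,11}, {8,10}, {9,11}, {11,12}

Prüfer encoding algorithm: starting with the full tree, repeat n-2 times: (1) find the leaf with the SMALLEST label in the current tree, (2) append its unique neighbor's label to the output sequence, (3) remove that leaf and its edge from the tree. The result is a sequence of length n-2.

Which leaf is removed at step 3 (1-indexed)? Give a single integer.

Step 1: current leaves = {1,2,3,8,9,12}. Remove leaf 1 (neighbor: 10).
Step 2: current leaves = {2,3,8,9,12}. Remove leaf 2 (neighbor: 5).
Step 3: current leaves = {3,8,9,12}. Remove leaf 3 (neighbor: 5).

Answer: 3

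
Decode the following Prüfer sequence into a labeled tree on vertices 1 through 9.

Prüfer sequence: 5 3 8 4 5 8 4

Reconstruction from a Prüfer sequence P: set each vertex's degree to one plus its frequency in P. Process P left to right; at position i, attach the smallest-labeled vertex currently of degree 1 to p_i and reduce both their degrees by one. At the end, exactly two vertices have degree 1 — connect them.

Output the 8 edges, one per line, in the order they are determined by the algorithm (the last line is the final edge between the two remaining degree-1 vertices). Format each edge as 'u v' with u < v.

Answer: 1 5
2 3
3 8
4 6
5 7
5 8
4 8
4 9

Derivation:
Initial degrees: {1:1, 2:1, 3:2, 4:3, 5:3, 6:1, 7:1, 8:3, 9:1}
Step 1: smallest deg-1 vertex = 1, p_1 = 5. Add edge {1,5}. Now deg[1]=0, deg[5]=2.
Step 2: smallest deg-1 vertex = 2, p_2 = 3. Add edge {2,3}. Now deg[2]=0, deg[3]=1.
Step 3: smallest deg-1 vertex = 3, p_3 = 8. Add edge {3,8}. Now deg[3]=0, deg[8]=2.
Step 4: smallest deg-1 vertex = 6, p_4 = 4. Add edge {4,6}. Now deg[6]=0, deg[4]=2.
Step 5: smallest deg-1 vertex = 7, p_5 = 5. Add edge {5,7}. Now deg[7]=0, deg[5]=1.
Step 6: smallest deg-1 vertex = 5, p_6 = 8. Add edge {5,8}. Now deg[5]=0, deg[8]=1.
Step 7: smallest deg-1 vertex = 8, p_7 = 4. Add edge {4,8}. Now deg[8]=0, deg[4]=1.
Final: two remaining deg-1 vertices are 4, 9. Add edge {4,9}.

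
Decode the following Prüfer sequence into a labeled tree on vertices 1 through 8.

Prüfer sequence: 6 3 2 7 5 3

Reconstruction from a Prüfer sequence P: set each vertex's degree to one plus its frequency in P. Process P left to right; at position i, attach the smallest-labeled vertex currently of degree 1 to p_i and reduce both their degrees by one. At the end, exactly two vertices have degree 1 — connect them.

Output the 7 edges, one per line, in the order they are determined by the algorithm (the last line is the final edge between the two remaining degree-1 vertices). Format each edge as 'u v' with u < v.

Answer: 1 6
3 4
2 6
2 7
5 7
3 5
3 8

Derivation:
Initial degrees: {1:1, 2:2, 3:3, 4:1, 5:2, 6:2, 7:2, 8:1}
Step 1: smallest deg-1 vertex = 1, p_1 = 6. Add edge {1,6}. Now deg[1]=0, deg[6]=1.
Step 2: smallest deg-1 vertex = 4, p_2 = 3. Add edge {3,4}. Now deg[4]=0, deg[3]=2.
Step 3: smallest deg-1 vertex = 6, p_3 = 2. Add edge {2,6}. Now deg[6]=0, deg[2]=1.
Step 4: smallest deg-1 vertex = 2, p_4 = 7. Add edge {2,7}. Now deg[2]=0, deg[7]=1.
Step 5: smallest deg-1 vertex = 7, p_5 = 5. Add edge {5,7}. Now deg[7]=0, deg[5]=1.
Step 6: smallest deg-1 vertex = 5, p_6 = 3. Add edge {3,5}. Now deg[5]=0, deg[3]=1.
Final: two remaining deg-1 vertices are 3, 8. Add edge {3,8}.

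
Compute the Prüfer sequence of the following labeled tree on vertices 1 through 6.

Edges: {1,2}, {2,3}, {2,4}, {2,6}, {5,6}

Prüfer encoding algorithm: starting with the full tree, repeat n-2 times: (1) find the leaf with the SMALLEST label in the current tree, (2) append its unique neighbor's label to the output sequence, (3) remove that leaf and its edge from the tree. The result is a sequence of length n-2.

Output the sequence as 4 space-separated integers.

Answer: 2 2 2 6

Derivation:
Step 1: leaves = {1,3,4,5}. Remove smallest leaf 1, emit neighbor 2.
Step 2: leaves = {3,4,5}. Remove smallest leaf 3, emit neighbor 2.
Step 3: leaves = {4,5}. Remove smallest leaf 4, emit neighbor 2.
Step 4: leaves = {2,5}. Remove smallest leaf 2, emit neighbor 6.
Done: 2 vertices remain (5, 6). Sequence = [2 2 2 6]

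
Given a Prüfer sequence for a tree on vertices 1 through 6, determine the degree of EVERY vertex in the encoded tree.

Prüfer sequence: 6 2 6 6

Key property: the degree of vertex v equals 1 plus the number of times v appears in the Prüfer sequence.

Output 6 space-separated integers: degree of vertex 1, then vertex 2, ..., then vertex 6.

Answer: 1 2 1 1 1 4

Derivation:
p_1 = 6: count[6] becomes 1
p_2 = 2: count[2] becomes 1
p_3 = 6: count[6] becomes 2
p_4 = 6: count[6] becomes 3
Degrees (1 + count): deg[1]=1+0=1, deg[2]=1+1=2, deg[3]=1+0=1, deg[4]=1+0=1, deg[5]=1+0=1, deg[6]=1+3=4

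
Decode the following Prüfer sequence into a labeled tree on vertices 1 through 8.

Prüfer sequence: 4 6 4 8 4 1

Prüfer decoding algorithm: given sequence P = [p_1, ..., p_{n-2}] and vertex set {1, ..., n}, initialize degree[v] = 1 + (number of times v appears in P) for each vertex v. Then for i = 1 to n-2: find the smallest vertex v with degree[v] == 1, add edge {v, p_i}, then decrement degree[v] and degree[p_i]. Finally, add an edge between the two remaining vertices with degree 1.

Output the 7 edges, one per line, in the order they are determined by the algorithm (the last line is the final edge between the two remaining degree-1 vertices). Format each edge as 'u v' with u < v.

Answer: 2 4
3 6
4 5
6 8
4 7
1 4
1 8

Derivation:
Initial degrees: {1:2, 2:1, 3:1, 4:4, 5:1, 6:2, 7:1, 8:2}
Step 1: smallest deg-1 vertex = 2, p_1 = 4. Add edge {2,4}. Now deg[2]=0, deg[4]=3.
Step 2: smallest deg-1 vertex = 3, p_2 = 6. Add edge {3,6}. Now deg[3]=0, deg[6]=1.
Step 3: smallest deg-1 vertex = 5, p_3 = 4. Add edge {4,5}. Now deg[5]=0, deg[4]=2.
Step 4: smallest deg-1 vertex = 6, p_4 = 8. Add edge {6,8}. Now deg[6]=0, deg[8]=1.
Step 5: smallest deg-1 vertex = 7, p_5 = 4. Add edge {4,7}. Now deg[7]=0, deg[4]=1.
Step 6: smallest deg-1 vertex = 4, p_6 = 1. Add edge {1,4}. Now deg[4]=0, deg[1]=1.
Final: two remaining deg-1 vertices are 1, 8. Add edge {1,8}.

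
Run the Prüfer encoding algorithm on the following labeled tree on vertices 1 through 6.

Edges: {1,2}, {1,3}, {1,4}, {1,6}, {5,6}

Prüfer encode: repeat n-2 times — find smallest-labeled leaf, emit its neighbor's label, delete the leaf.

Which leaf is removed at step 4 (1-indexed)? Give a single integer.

Answer: 1

Derivation:
Step 1: current leaves = {2,3,4,5}. Remove leaf 2 (neighbor: 1).
Step 2: current leaves = {3,4,5}. Remove leaf 3 (neighbor: 1).
Step 3: current leaves = {4,5}. Remove leaf 4 (neighbor: 1).
Step 4: current leaves = {1,5}. Remove leaf 1 (neighbor: 6).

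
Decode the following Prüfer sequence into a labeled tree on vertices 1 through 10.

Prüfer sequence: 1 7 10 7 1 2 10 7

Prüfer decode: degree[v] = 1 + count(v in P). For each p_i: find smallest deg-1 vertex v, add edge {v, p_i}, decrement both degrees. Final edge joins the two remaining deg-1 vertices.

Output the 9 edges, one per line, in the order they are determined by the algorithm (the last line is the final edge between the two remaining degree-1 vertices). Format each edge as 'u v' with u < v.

Answer: 1 3
4 7
5 10
6 7
1 8
1 2
2 10
7 9
7 10

Derivation:
Initial degrees: {1:3, 2:2, 3:1, 4:1, 5:1, 6:1, 7:4, 8:1, 9:1, 10:3}
Step 1: smallest deg-1 vertex = 3, p_1 = 1. Add edge {1,3}. Now deg[3]=0, deg[1]=2.
Step 2: smallest deg-1 vertex = 4, p_2 = 7. Add edge {4,7}. Now deg[4]=0, deg[7]=3.
Step 3: smallest deg-1 vertex = 5, p_3 = 10. Add edge {5,10}. Now deg[5]=0, deg[10]=2.
Step 4: smallest deg-1 vertex = 6, p_4 = 7. Add edge {6,7}. Now deg[6]=0, deg[7]=2.
Step 5: smallest deg-1 vertex = 8, p_5 = 1. Add edge {1,8}. Now deg[8]=0, deg[1]=1.
Step 6: smallest deg-1 vertex = 1, p_6 = 2. Add edge {1,2}. Now deg[1]=0, deg[2]=1.
Step 7: smallest deg-1 vertex = 2, p_7 = 10. Add edge {2,10}. Now deg[2]=0, deg[10]=1.
Step 8: smallest deg-1 vertex = 9, p_8 = 7. Add edge {7,9}. Now deg[9]=0, deg[7]=1.
Final: two remaining deg-1 vertices are 7, 10. Add edge {7,10}.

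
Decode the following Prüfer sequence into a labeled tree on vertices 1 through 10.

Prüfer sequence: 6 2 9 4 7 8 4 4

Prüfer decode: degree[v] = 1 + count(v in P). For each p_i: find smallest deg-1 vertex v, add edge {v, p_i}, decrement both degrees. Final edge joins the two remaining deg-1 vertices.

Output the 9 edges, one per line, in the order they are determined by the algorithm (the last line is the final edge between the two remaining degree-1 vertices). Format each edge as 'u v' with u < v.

Answer: 1 6
2 3
2 9
4 5
6 7
7 8
4 8
4 9
4 10

Derivation:
Initial degrees: {1:1, 2:2, 3:1, 4:4, 5:1, 6:2, 7:2, 8:2, 9:2, 10:1}
Step 1: smallest deg-1 vertex = 1, p_1 = 6. Add edge {1,6}. Now deg[1]=0, deg[6]=1.
Step 2: smallest deg-1 vertex = 3, p_2 = 2. Add edge {2,3}. Now deg[3]=0, deg[2]=1.
Step 3: smallest deg-1 vertex = 2, p_3 = 9. Add edge {2,9}. Now deg[2]=0, deg[9]=1.
Step 4: smallest deg-1 vertex = 5, p_4 = 4. Add edge {4,5}. Now deg[5]=0, deg[4]=3.
Step 5: smallest deg-1 vertex = 6, p_5 = 7. Add edge {6,7}. Now deg[6]=0, deg[7]=1.
Step 6: smallest deg-1 vertex = 7, p_6 = 8. Add edge {7,8}. Now deg[7]=0, deg[8]=1.
Step 7: smallest deg-1 vertex = 8, p_7 = 4. Add edge {4,8}. Now deg[8]=0, deg[4]=2.
Step 8: smallest deg-1 vertex = 9, p_8 = 4. Add edge {4,9}. Now deg[9]=0, deg[4]=1.
Final: two remaining deg-1 vertices are 4, 10. Add edge {4,10}.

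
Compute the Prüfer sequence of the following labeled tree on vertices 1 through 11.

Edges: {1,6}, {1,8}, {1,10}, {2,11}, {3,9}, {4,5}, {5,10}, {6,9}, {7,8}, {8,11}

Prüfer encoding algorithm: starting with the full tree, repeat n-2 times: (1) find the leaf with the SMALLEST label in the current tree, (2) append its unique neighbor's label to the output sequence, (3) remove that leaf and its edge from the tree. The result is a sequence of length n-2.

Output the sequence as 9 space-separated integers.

Answer: 11 9 5 10 8 6 1 1 8

Derivation:
Step 1: leaves = {2,3,4,7}. Remove smallest leaf 2, emit neighbor 11.
Step 2: leaves = {3,4,7,11}. Remove smallest leaf 3, emit neighbor 9.
Step 3: leaves = {4,7,9,11}. Remove smallest leaf 4, emit neighbor 5.
Step 4: leaves = {5,7,9,11}. Remove smallest leaf 5, emit neighbor 10.
Step 5: leaves = {7,9,10,11}. Remove smallest leaf 7, emit neighbor 8.
Step 6: leaves = {9,10,11}. Remove smallest leaf 9, emit neighbor 6.
Step 7: leaves = {6,10,11}. Remove smallest leaf 6, emit neighbor 1.
Step 8: leaves = {10,11}. Remove smallest leaf 10, emit neighbor 1.
Step 9: leaves = {1,11}. Remove smallest leaf 1, emit neighbor 8.
Done: 2 vertices remain (8, 11). Sequence = [11 9 5 10 8 6 1 1 8]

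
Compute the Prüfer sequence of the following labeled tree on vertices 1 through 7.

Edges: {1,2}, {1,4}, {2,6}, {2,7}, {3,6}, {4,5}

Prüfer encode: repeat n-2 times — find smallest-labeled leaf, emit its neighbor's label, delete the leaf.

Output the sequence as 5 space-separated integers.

Answer: 6 4 1 2 2

Derivation:
Step 1: leaves = {3,5,7}. Remove smallest leaf 3, emit neighbor 6.
Step 2: leaves = {5,6,7}. Remove smallest leaf 5, emit neighbor 4.
Step 3: leaves = {4,6,7}. Remove smallest leaf 4, emit neighbor 1.
Step 4: leaves = {1,6,7}. Remove smallest leaf 1, emit neighbor 2.
Step 5: leaves = {6,7}. Remove smallest leaf 6, emit neighbor 2.
Done: 2 vertices remain (2, 7). Sequence = [6 4 1 2 2]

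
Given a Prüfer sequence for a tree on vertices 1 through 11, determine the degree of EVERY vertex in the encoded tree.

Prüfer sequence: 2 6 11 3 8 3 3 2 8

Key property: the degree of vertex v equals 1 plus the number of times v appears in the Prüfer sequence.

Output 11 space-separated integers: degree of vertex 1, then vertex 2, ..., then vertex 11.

p_1 = 2: count[2] becomes 1
p_2 = 6: count[6] becomes 1
p_3 = 11: count[11] becomes 1
p_4 = 3: count[3] becomes 1
p_5 = 8: count[8] becomes 1
p_6 = 3: count[3] becomes 2
p_7 = 3: count[3] becomes 3
p_8 = 2: count[2] becomes 2
p_9 = 8: count[8] becomes 2
Degrees (1 + count): deg[1]=1+0=1, deg[2]=1+2=3, deg[3]=1+3=4, deg[4]=1+0=1, deg[5]=1+0=1, deg[6]=1+1=2, deg[7]=1+0=1, deg[8]=1+2=3, deg[9]=1+0=1, deg[10]=1+0=1, deg[11]=1+1=2

Answer: 1 3 4 1 1 2 1 3 1 1 2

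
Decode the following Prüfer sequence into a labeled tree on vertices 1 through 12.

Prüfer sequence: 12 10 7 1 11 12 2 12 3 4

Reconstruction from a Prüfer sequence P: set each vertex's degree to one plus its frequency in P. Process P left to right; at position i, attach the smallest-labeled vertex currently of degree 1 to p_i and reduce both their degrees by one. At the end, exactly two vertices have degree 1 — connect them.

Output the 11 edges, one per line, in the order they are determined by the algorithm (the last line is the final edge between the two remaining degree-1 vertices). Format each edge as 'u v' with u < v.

Answer: 5 12
6 10
7 8
1 7
1 11
9 12
2 10
2 12
3 11
3 4
4 12

Derivation:
Initial degrees: {1:2, 2:2, 3:2, 4:2, 5:1, 6:1, 7:2, 8:1, 9:1, 10:2, 11:2, 12:4}
Step 1: smallest deg-1 vertex = 5, p_1 = 12. Add edge {5,12}. Now deg[5]=0, deg[12]=3.
Step 2: smallest deg-1 vertex = 6, p_2 = 10. Add edge {6,10}. Now deg[6]=0, deg[10]=1.
Step 3: smallest deg-1 vertex = 8, p_3 = 7. Add edge {7,8}. Now deg[8]=0, deg[7]=1.
Step 4: smallest deg-1 vertex = 7, p_4 = 1. Add edge {1,7}. Now deg[7]=0, deg[1]=1.
Step 5: smallest deg-1 vertex = 1, p_5 = 11. Add edge {1,11}. Now deg[1]=0, deg[11]=1.
Step 6: smallest deg-1 vertex = 9, p_6 = 12. Add edge {9,12}. Now deg[9]=0, deg[12]=2.
Step 7: smallest deg-1 vertex = 10, p_7 = 2. Add edge {2,10}. Now deg[10]=0, deg[2]=1.
Step 8: smallest deg-1 vertex = 2, p_8 = 12. Add edge {2,12}. Now deg[2]=0, deg[12]=1.
Step 9: smallest deg-1 vertex = 11, p_9 = 3. Add edge {3,11}. Now deg[11]=0, deg[3]=1.
Step 10: smallest deg-1 vertex = 3, p_10 = 4. Add edge {3,4}. Now deg[3]=0, deg[4]=1.
Final: two remaining deg-1 vertices are 4, 12. Add edge {4,12}.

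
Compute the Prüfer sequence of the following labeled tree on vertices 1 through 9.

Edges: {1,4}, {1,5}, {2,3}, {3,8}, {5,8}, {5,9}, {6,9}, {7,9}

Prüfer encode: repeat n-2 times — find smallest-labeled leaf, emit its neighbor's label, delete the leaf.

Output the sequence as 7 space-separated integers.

Step 1: leaves = {2,4,6,7}. Remove smallest leaf 2, emit neighbor 3.
Step 2: leaves = {3,4,6,7}. Remove smallest leaf 3, emit neighbor 8.
Step 3: leaves = {4,6,7,8}. Remove smallest leaf 4, emit neighbor 1.
Step 4: leaves = {1,6,7,8}. Remove smallest leaf 1, emit neighbor 5.
Step 5: leaves = {6,7,8}. Remove smallest leaf 6, emit neighbor 9.
Step 6: leaves = {7,8}. Remove smallest leaf 7, emit neighbor 9.
Step 7: leaves = {8,9}. Remove smallest leaf 8, emit neighbor 5.
Done: 2 vertices remain (5, 9). Sequence = [3 8 1 5 9 9 5]

Answer: 3 8 1 5 9 9 5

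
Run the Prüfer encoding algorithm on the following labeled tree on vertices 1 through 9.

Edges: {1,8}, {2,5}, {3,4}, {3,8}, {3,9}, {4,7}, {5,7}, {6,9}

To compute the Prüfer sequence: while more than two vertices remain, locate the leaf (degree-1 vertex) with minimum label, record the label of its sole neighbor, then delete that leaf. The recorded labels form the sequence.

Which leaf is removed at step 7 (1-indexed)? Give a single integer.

Answer: 8

Derivation:
Step 1: current leaves = {1,2,6}. Remove leaf 1 (neighbor: 8).
Step 2: current leaves = {2,6,8}. Remove leaf 2 (neighbor: 5).
Step 3: current leaves = {5,6,8}. Remove leaf 5 (neighbor: 7).
Step 4: current leaves = {6,7,8}. Remove leaf 6 (neighbor: 9).
Step 5: current leaves = {7,8,9}. Remove leaf 7 (neighbor: 4).
Step 6: current leaves = {4,8,9}. Remove leaf 4 (neighbor: 3).
Step 7: current leaves = {8,9}. Remove leaf 8 (neighbor: 3).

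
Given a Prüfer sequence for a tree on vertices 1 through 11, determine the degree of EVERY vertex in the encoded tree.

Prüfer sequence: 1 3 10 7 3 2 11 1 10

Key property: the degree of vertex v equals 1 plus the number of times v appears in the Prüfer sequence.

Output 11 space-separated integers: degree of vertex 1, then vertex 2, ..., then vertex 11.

p_1 = 1: count[1] becomes 1
p_2 = 3: count[3] becomes 1
p_3 = 10: count[10] becomes 1
p_4 = 7: count[7] becomes 1
p_5 = 3: count[3] becomes 2
p_6 = 2: count[2] becomes 1
p_7 = 11: count[11] becomes 1
p_8 = 1: count[1] becomes 2
p_9 = 10: count[10] becomes 2
Degrees (1 + count): deg[1]=1+2=3, deg[2]=1+1=2, deg[3]=1+2=3, deg[4]=1+0=1, deg[5]=1+0=1, deg[6]=1+0=1, deg[7]=1+1=2, deg[8]=1+0=1, deg[9]=1+0=1, deg[10]=1+2=3, deg[11]=1+1=2

Answer: 3 2 3 1 1 1 2 1 1 3 2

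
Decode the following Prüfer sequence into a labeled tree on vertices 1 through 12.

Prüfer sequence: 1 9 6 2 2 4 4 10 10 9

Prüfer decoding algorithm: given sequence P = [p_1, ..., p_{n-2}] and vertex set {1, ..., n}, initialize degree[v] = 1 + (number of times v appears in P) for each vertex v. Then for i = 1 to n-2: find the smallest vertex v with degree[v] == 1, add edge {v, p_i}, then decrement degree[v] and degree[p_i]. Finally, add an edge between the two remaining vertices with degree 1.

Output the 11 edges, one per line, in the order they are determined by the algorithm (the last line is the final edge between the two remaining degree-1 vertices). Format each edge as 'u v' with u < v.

Initial degrees: {1:2, 2:3, 3:1, 4:3, 5:1, 6:2, 7:1, 8:1, 9:3, 10:3, 11:1, 12:1}
Step 1: smallest deg-1 vertex = 3, p_1 = 1. Add edge {1,3}. Now deg[3]=0, deg[1]=1.
Step 2: smallest deg-1 vertex = 1, p_2 = 9. Add edge {1,9}. Now deg[1]=0, deg[9]=2.
Step 3: smallest deg-1 vertex = 5, p_3 = 6. Add edge {5,6}. Now deg[5]=0, deg[6]=1.
Step 4: smallest deg-1 vertex = 6, p_4 = 2. Add edge {2,6}. Now deg[6]=0, deg[2]=2.
Step 5: smallest deg-1 vertex = 7, p_5 = 2. Add edge {2,7}. Now deg[7]=0, deg[2]=1.
Step 6: smallest deg-1 vertex = 2, p_6 = 4. Add edge {2,4}. Now deg[2]=0, deg[4]=2.
Step 7: smallest deg-1 vertex = 8, p_7 = 4. Add edge {4,8}. Now deg[8]=0, deg[4]=1.
Step 8: smallest deg-1 vertex = 4, p_8 = 10. Add edge {4,10}. Now deg[4]=0, deg[10]=2.
Step 9: smallest deg-1 vertex = 11, p_9 = 10. Add edge {10,11}. Now deg[11]=0, deg[10]=1.
Step 10: smallest deg-1 vertex = 10, p_10 = 9. Add edge {9,10}. Now deg[10]=0, deg[9]=1.
Final: two remaining deg-1 vertices are 9, 12. Add edge {9,12}.

Answer: 1 3
1 9
5 6
2 6
2 7
2 4
4 8
4 10
10 11
9 10
9 12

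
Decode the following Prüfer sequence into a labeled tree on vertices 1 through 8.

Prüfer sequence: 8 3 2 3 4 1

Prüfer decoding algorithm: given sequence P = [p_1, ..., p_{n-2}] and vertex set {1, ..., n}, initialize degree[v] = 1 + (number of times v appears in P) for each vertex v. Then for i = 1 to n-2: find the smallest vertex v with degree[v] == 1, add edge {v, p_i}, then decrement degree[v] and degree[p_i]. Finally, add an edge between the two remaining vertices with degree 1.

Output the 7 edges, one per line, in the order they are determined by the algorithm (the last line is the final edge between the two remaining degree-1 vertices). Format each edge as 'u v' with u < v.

Answer: 5 8
3 6
2 7
2 3
3 4
1 4
1 8

Derivation:
Initial degrees: {1:2, 2:2, 3:3, 4:2, 5:1, 6:1, 7:1, 8:2}
Step 1: smallest deg-1 vertex = 5, p_1 = 8. Add edge {5,8}. Now deg[5]=0, deg[8]=1.
Step 2: smallest deg-1 vertex = 6, p_2 = 3. Add edge {3,6}. Now deg[6]=0, deg[3]=2.
Step 3: smallest deg-1 vertex = 7, p_3 = 2. Add edge {2,7}. Now deg[7]=0, deg[2]=1.
Step 4: smallest deg-1 vertex = 2, p_4 = 3. Add edge {2,3}. Now deg[2]=0, deg[3]=1.
Step 5: smallest deg-1 vertex = 3, p_5 = 4. Add edge {3,4}. Now deg[3]=0, deg[4]=1.
Step 6: smallest deg-1 vertex = 4, p_6 = 1. Add edge {1,4}. Now deg[4]=0, deg[1]=1.
Final: two remaining deg-1 vertices are 1, 8. Add edge {1,8}.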